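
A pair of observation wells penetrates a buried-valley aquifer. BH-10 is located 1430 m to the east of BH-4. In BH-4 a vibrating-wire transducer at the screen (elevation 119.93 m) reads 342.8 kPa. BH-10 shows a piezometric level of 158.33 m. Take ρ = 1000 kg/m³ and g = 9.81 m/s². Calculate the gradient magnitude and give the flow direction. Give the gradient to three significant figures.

Pressure head at BH-4: ψ = P/(ρg) = 342.8×1000 / (1000 × 9.81) = 34.94 m.
Total head at BH-4: h = z + ψ = 119.93 + 34.94 = 154.87 m.
Total head at BH-10: h = 158.33 m (water level in the piezometer is the total head).
Head difference: h(BH-4) − h(BH-10) = 154.87 − 158.33 = -3.46 m.
Hydraulic gradient: i = |Δh| / L = 3.46 / 1430 = 0.00242.
Flow is from higher to lower head: from BH-10 toward BH-4, i.e. toward the west.

i ≈ 0.00242; groundwater flows toward the west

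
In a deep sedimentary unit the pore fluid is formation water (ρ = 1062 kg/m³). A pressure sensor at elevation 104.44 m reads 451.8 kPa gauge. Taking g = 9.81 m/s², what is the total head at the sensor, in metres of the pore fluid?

h ≈ 147.81 m

ψ = P/(ρg) = 451.8×1000 / (1062 × 9.81) = 43.37 m.
h = z + ψ = 104.44 + 43.37 = 147.81 m.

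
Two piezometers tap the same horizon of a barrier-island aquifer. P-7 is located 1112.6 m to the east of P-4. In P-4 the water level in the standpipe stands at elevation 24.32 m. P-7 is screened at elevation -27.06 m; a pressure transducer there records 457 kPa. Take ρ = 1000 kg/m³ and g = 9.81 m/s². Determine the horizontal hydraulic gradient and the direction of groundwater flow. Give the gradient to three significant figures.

Total head at P-4: h = 24.32 m (water level in the piezometer is the total head).
Pressure head at P-7: ψ = P/(ρg) = 457×1000 / (1000 × 9.81) = 46.59 m.
Total head at P-7: h = z + ψ = -27.06 + 46.59 = 19.53 m.
Head difference: h(P-4) − h(P-7) = 24.32 − 19.53 = 4.79 m.
Hydraulic gradient: i = |Δh| / L = 4.79 / 1112.6 = 0.00431.
Flow is from higher to lower head: from P-4 toward P-7, i.e. toward the east.

i ≈ 0.00431; groundwater flows toward the east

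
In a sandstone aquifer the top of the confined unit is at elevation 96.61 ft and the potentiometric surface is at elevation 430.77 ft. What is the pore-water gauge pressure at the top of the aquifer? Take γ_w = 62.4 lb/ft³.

Pressure head at the aquifer top: ψ = h − z = 430.77 − 96.61 = 334.16 ft.
P = γψ/144 = 62.4 × 334.16 / 144 = 145 psi.

P ≈ 145 psi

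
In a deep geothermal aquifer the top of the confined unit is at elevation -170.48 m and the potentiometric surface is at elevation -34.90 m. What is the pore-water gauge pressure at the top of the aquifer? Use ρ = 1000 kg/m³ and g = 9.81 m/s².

Pressure head at the aquifer top: ψ = h − z = -34.90 − (-170.48) = 135.58 m.
P = ρgψ = 1000 × 9.81 × 135.58 = 1330040 Pa ≈ 1330 kPa.

P ≈ 1330 kPa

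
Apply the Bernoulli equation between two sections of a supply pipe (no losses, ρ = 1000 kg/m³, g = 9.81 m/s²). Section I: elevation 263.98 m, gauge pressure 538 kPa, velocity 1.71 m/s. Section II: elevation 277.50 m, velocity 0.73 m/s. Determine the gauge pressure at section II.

P₂ ≈ 407 kPa

Pressure head at I: ψ₁ = P₁/(ρg) = 538×1000 / (1000 × 9.81) = 54.84 m.
Velocity heads: v₁²/2g = 1.71²/19.62 = 0.149 m; v₂²/2g = 0.73²/19.62 = 0.027 m.
Total head H = z₁ + ψ₁ + v₁²/2g = 263.98 + 54.84 + 0.149 = 318.97 m.
ψ₂ = H − z₂ − v₂²/2g = 318.97 − 277.50 − 0.027 = 41.44 m.
P₂ = ρgψ₂ = 1000 × 9.81 × 41.44 ≈ 407 kPa.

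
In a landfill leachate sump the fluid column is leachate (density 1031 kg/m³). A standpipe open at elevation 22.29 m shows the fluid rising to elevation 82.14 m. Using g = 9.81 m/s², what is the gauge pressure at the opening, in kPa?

Pressure head ψ = h − z = 82.14 − 22.29 = 59.85 m.
P = ρgψ = 1031 × 9.81 × 59.85 = 605329 Pa ≈ 605 kPa.

P ≈ 605 kPa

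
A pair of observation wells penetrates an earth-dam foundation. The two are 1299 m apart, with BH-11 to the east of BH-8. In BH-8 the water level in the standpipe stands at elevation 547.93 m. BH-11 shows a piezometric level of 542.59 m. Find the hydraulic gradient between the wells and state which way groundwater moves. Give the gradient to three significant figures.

Total head at BH-8: h = 547.93 m (water level in the piezometer is the total head).
Total head at BH-11: h = 542.59 m (water level in the piezometer is the total head).
Head difference: h(BH-8) − h(BH-11) = 547.93 − 542.59 = 5.34 m.
Hydraulic gradient: i = |Δh| / L = 5.34 / 1299 = 0.00411.
Flow is from higher to lower head: from BH-8 toward BH-11, i.e. toward the east.

i ≈ 0.00411; groundwater flows toward the east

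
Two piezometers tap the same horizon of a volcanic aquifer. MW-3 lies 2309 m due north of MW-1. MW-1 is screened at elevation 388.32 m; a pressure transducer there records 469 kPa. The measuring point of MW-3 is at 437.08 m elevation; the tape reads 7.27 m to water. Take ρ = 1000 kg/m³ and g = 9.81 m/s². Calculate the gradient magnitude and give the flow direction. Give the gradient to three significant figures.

Pressure head at MW-1: ψ = P/(ρg) = 469×1000 / (1000 × 9.81) = 47.81 m.
Total head at MW-1: h = z + ψ = 388.32 + 47.81 = 436.13 m.
Total head at MW-3: h = 437.08 − 7.27 = 429.81 m.
Head difference: h(MW-1) − h(MW-3) = 436.13 − 429.81 = 6.32 m.
Hydraulic gradient: i = |Δh| / L = 6.32 / 2309 = 0.00274.
Flow is from higher to lower head: from MW-1 toward MW-3, i.e. toward the north.

i ≈ 0.00274; groundwater flows toward the north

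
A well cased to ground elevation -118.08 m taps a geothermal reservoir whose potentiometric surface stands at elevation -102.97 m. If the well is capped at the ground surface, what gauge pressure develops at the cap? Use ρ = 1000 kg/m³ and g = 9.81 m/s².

Head above the cap: Δh = -102.97 − (-118.08) = 15.11 m.
P = ρgΔh = 1000 × 9.81 × 15.11 = 148229 Pa ≈ 148 kPa.

P ≈ 148 kPa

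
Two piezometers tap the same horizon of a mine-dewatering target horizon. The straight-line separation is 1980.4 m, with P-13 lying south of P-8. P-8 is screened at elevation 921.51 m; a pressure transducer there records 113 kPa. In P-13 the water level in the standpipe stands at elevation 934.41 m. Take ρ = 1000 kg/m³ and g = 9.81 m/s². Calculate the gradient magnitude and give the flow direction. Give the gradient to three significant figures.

Pressure head at P-8: ψ = P/(ρg) = 113×1000 / (1000 × 9.81) = 11.52 m.
Total head at P-8: h = z + ψ = 921.51 + 11.52 = 933.03 m.
Total head at P-13: h = 934.41 m (water level in the piezometer is the total head).
Head difference: h(P-8) − h(P-13) = 933.03 − 934.41 = -1.38 m.
Hydraulic gradient: i = |Δh| / L = 1.38 / 1980.4 = 0.000697.
Flow is from higher to lower head: from P-13 toward P-8, i.e. toward the north.

i ≈ 0.000697; groundwater flows toward the north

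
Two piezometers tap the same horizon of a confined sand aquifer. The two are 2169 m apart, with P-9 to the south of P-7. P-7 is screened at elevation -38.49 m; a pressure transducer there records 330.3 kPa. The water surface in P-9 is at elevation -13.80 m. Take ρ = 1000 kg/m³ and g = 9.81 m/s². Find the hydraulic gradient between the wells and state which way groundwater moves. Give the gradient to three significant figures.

Pressure head at P-7: ψ = P/(ρg) = 330.3×1000 / (1000 × 9.81) = 33.67 m.
Total head at P-7: h = z + ψ = -38.49 + 33.67 = -4.82 m.
Total head at P-9: h = -13.80 m (water level in the piezometer is the total head).
Head difference: h(P-7) − h(P-9) = -4.82 − (-13.80) = 8.98 m.
Hydraulic gradient: i = |Δh| / L = 8.98 / 2169 = 0.00414.
Flow is from higher to lower head: from P-7 toward P-9, i.e. toward the south.

i ≈ 0.00414; groundwater flows toward the south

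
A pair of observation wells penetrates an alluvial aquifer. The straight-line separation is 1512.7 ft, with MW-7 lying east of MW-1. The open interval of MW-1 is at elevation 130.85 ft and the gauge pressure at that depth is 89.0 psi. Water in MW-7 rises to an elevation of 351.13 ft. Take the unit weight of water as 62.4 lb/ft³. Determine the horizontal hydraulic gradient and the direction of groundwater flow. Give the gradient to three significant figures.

Pressure head at MW-1: ψ = 144·P/γ = 144 × 89.0 / 62.4 = 205.38 ft.
Total head at MW-1: h = z + ψ = 130.85 + 205.38 = 336.23 ft.
Total head at MW-7: h = 351.13 ft (water level in the piezometer is the total head).
Head difference: h(MW-1) − h(MW-7) = 336.23 − 351.13 = -14.90 ft.
Hydraulic gradient: i = |Δh| / L = 14.90 / 1512.7 = 0.00985.
Flow is from higher to lower head: from MW-7 toward MW-1, i.e. toward the west.

i ≈ 0.00985; groundwater flows toward the west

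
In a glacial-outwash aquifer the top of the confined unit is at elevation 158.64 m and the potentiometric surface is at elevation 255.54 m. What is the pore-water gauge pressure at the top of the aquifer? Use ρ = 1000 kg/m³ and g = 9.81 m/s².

P ≈ 951 kPa

Pressure head at the aquifer top: ψ = h − z = 255.54 − 158.64 = 96.90 m.
P = ρgψ = 1000 × 9.81 × 96.90 = 950589 Pa ≈ 951 kPa.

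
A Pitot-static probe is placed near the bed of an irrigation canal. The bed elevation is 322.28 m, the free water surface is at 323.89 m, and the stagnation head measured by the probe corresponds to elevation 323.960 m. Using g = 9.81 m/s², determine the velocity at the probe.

v ≈ 1.17 m/s

Near the bed, under hydrostatic conditions, the piezometric head (z + ψ) equals the free-surface elevation, 323.89 m.
Velocity head = total − piezometric = 323.960 − 323.89 = 0.070 m.
v = √(2g·h_v) = √(2 × 9.81 × 0.070) = 1.17 m/s.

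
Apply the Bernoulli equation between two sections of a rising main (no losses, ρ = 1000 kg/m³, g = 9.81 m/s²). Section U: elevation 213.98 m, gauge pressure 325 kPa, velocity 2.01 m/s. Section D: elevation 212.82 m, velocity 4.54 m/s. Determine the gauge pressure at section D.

Pressure head at U: ψ₁ = P₁/(ρg) = 325×1000 / (1000 × 9.81) = 33.13 m.
Velocity heads: v₁²/2g = 2.01²/19.62 = 0.206 m; v₂²/2g = 4.54²/19.62 = 1.051 m.
Total head H = z₁ + ψ₁ + v₁²/2g = 213.98 + 33.13 + 0.206 = 247.32 m.
ψ₂ = H − z₂ − v₂²/2g = 247.32 − 212.82 − 1.051 = 33.45 m.
P₂ = ρgψ₂ = 1000 × 9.81 × 33.45 ≈ 328 kPa.

P₂ ≈ 328 kPa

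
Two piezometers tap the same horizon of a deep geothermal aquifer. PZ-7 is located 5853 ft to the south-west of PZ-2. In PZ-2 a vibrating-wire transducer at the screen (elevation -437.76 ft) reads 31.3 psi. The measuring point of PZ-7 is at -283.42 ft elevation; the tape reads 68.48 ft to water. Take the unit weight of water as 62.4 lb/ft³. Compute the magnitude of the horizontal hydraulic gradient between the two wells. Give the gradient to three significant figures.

Pressure head at PZ-2: ψ = 144·P/γ = 144 × 31.3 / 62.4 = 72.23 ft.
Total head at PZ-2: h = z + ψ = -437.76 + 72.23 = -365.53 ft.
Total head at PZ-7: h = -283.42 − 68.48 = -351.90 ft.
Head difference: h(PZ-2) − h(PZ-7) = -365.53 − (-351.90) = -13.63 ft.
Hydraulic gradient: i = |Δh| / L = 13.63 / 5853 = 0.00233.

i ≈ 0.00233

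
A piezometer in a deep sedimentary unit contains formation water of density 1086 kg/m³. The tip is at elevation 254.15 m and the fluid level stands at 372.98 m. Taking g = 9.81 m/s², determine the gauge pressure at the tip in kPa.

Pressure head ψ = h − z = 372.98 − 254.15 = 118.83 m.
P = ρgψ = 1086 × 9.81 × 118.83 = 1265974 Pa ≈ 1270 kPa.

P ≈ 1270 kPa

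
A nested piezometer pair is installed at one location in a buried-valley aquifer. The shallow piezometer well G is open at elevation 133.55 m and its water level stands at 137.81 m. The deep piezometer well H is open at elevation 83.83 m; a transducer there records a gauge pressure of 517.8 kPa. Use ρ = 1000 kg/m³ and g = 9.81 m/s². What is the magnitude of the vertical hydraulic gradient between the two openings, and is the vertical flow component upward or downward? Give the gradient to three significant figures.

|i_v| ≈ 0.0241; vertical flow is downward

Total head at well G: h = 137.81 m (water level in the standpipe).
Pressure head at well H: ψ = P/(ρg) = 517.8×1000 / (1000 × 9.81) = 52.78 m.
Total head at well H: h = z + ψ = 83.83 + 52.78 = 136.61 m.
Δh = h(well G) − h(well H) = 137.81 − 136.61 = 1.20 m.
Vertical separation Δz = 133.55 − 83.83 = 49.72 m.
|i_v| = |Δh| / Δz = 1.20 / 49.72 = 0.0241.
Head is higher in the shallow piezometer, so vertical flow is downward (recharge condition).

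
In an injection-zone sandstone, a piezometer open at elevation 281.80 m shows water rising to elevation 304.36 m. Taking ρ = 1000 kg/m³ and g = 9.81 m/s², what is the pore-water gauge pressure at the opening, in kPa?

P ≈ 221 kPa

Pressure head ψ = h − z = 304.36 − 281.80 = 22.56 m.
P = ρgψ = 1000 × 9.81 × 22.56 = 221314 Pa ≈ 221 kPa.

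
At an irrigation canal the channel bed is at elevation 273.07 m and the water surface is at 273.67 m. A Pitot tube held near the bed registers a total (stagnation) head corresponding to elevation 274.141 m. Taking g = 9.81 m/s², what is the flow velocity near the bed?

Near the bed, under hydrostatic conditions, the piezometric head (z + ψ) equals the free-surface elevation, 273.67 m.
Velocity head = total − piezometric = 274.141 − 273.67 = 0.471 m.
v = √(2g·h_v) = √(2 × 9.81 × 0.471) = 3.04 m/s.

v ≈ 3.04 m/s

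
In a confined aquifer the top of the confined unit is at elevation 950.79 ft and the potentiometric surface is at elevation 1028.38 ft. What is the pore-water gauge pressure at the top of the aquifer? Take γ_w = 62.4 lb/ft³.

P ≈ 33.6 psi

Pressure head at the aquifer top: ψ = h − z = 1028.38 − 950.79 = 77.59 ft.
P = γψ/144 = 62.4 × 77.59 / 144 = 33.6 psi.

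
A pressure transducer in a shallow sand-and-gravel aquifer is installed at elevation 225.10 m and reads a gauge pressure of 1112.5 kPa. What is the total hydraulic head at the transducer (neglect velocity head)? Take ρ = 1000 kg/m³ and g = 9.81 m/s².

h ≈ 338.50 m

ψ = P/(ρg) = 1112.5×1000 / (1000 × 9.81) = 113.40 m.
h = z + ψ = 225.10 + 113.40 = 338.50 m.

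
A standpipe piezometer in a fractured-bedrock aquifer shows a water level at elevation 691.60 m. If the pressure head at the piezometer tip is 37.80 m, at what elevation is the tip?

z = h − ψ = 691.60 − 37.80 = 653.80 m.

z ≈ 653.80 m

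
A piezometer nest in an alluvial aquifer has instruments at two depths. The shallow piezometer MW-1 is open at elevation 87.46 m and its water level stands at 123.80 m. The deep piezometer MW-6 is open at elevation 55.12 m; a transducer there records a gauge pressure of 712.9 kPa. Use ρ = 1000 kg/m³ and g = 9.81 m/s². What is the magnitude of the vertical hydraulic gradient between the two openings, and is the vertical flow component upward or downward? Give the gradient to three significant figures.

|i_v| ≈ 0.123; vertical flow is upward

Total head at MW-1: h = 123.80 m (water level in the standpipe).
Pressure head at MW-6: ψ = P/(ρg) = 712.9×1000 / (1000 × 9.81) = 72.67 m.
Total head at MW-6: h = z + ψ = 55.12 + 72.67 = 127.79 m.
Δh = h(MW-1) − h(MW-6) = 123.80 − 127.79 = -3.99 m.
Vertical separation Δz = 87.46 − 55.12 = 32.34 m.
|i_v| = |Δh| / Δz = 3.99 / 32.34 = 0.123.
Head is higher in the deep piezometer, so vertical flow is upward (discharge condition).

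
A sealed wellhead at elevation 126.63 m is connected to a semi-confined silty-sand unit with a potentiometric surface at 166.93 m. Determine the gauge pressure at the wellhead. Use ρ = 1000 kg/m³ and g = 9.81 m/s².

Head above the cap: Δh = 166.93 − 126.63 = 40.30 m.
P = ρgΔh = 1000 × 9.81 × 40.30 = 395343 Pa ≈ 395 kPa.

P ≈ 395 kPa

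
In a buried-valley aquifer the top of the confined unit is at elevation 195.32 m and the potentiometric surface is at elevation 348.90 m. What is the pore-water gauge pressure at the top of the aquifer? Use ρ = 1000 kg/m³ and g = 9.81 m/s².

P ≈ 1510 kPa

Pressure head at the aquifer top: ψ = h − z = 348.90 − 195.32 = 153.58 m.
P = ρgψ = 1000 × 9.81 × 153.58 = 1506620 Pa ≈ 1510 kPa.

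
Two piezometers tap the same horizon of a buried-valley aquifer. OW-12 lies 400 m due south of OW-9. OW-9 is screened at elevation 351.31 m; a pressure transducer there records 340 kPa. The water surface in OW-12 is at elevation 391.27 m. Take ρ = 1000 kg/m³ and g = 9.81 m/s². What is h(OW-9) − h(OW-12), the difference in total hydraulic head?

Δh ≈ -5.30 m

Pressure head at OW-9: ψ = P/(ρg) = 340×1000 / (1000 × 9.81) = 34.66 m.
Total head at OW-9: h = z + ψ = 351.31 + 34.66 = 385.97 m.
Total head at OW-12: h = 391.27 m (water level in the piezometer is the total head).
Head difference: h(OW-9) − h(OW-12) = 385.97 − 391.27 = -5.30 m.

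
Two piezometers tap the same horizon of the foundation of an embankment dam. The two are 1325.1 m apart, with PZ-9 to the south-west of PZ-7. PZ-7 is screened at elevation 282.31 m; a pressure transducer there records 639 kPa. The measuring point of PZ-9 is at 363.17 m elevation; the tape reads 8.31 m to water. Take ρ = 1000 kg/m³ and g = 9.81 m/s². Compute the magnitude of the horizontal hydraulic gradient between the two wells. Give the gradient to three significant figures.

i ≈ 0.00559

Pressure head at PZ-7: ψ = P/(ρg) = 639×1000 / (1000 × 9.81) = 65.14 m.
Total head at PZ-7: h = z + ψ = 282.31 + 65.14 = 347.45 m.
Total head at PZ-9: h = 363.17 − 8.31 = 354.86 m.
Head difference: h(PZ-7) − h(PZ-9) = 347.45 − 354.86 = -7.41 m.
Hydraulic gradient: i = |Δh| / L = 7.41 / 1325.1 = 0.00559.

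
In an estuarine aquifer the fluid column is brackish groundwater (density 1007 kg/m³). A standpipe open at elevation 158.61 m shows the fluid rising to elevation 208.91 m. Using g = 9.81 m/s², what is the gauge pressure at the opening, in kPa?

Pressure head ψ = h − z = 208.91 − 158.61 = 50.30 m.
P = ρgψ = 1007 × 9.81 × 50.30 = 496897 Pa ≈ 497 kPa.

P ≈ 497 kPa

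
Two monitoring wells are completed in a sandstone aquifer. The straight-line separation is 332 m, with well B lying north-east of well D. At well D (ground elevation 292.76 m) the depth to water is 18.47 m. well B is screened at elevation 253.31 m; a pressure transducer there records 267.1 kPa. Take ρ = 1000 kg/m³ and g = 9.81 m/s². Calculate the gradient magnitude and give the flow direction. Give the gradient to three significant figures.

Total head at well D: h = 292.76 − 18.47 = 274.29 m.
Pressure head at well B: ψ = P/(ρg) = 267.1×1000 / (1000 × 9.81) = 27.23 m.
Total head at well B: h = z + ψ = 253.31 + 27.23 = 280.54 m.
Head difference: h(well D) − h(well B) = 274.29 − 280.54 = -6.25 m.
Hydraulic gradient: i = |Δh| / L = 6.25 / 332 = 0.0188.
Flow is from higher to lower head: from well B toward well D, i.e. toward the south-west.

i ≈ 0.0188; groundwater flows toward the south-west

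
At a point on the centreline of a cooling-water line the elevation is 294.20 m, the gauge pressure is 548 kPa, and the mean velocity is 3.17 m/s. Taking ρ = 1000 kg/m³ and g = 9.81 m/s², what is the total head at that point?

Pressure head ψ = P/(ρg) = 548×1000 / (1000 × 9.81) = 55.86 m.
Velocity head = v²/(2g) = 3.17² / (2 × 9.81) = 0.512 m.
h = z + ψ + v²/(2g) = 294.20 + 55.86 + 0.512 = 350.57 m.

h ≈ 350.57 m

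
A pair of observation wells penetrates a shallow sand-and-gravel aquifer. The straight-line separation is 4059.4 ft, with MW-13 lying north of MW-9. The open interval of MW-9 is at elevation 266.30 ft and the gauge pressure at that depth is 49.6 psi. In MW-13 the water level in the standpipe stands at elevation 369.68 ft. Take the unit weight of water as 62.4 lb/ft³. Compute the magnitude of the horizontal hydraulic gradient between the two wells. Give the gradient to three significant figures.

i ≈ 0.00273

Pressure head at MW-9: ψ = 144·P/γ = 144 × 49.6 / 62.4 = 114.46 ft.
Total head at MW-9: h = z + ψ = 266.30 + 114.46 = 380.76 ft.
Total head at MW-13: h = 369.68 ft (water level in the piezometer is the total head).
Head difference: h(MW-9) − h(MW-13) = 380.76 − 369.68 = 11.08 ft.
Hydraulic gradient: i = |Δh| / L = 11.08 / 4059.4 = 0.00273.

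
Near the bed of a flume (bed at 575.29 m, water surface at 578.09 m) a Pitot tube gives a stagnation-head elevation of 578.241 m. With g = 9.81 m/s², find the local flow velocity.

Near the bed, under hydrostatic conditions, the piezometric head (z + ψ) equals the free-surface elevation, 578.09 m.
Velocity head = total − piezometric = 578.241 − 578.09 = 0.151 m.
v = √(2g·h_v) = √(2 × 9.81 × 0.151) = 1.72 m/s.

v ≈ 1.72 m/s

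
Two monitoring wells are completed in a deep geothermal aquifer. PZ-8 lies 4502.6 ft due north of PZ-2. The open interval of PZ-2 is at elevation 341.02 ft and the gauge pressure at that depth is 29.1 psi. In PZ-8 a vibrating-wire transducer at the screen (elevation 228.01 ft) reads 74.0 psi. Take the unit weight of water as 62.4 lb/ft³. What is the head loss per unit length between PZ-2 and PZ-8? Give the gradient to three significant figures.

Pressure head at PZ-2: ψ = 144·P/γ = 144 × 29.1 / 62.4 = 67.15 ft.
Total head at PZ-2: h = z + ψ = 341.02 + 67.15 = 408.17 ft.
Pressure head at PZ-8: ψ = 144·P/γ = 144 × 74.0 / 62.4 = 170.77 ft.
Total head at PZ-8: h = z + ψ = 228.01 + 170.77 = 398.78 ft.
Head difference: h(PZ-2) − h(PZ-8) = 408.17 − 398.78 = 9.39 ft.
Hydraulic gradient: i = |Δh| / L = 9.39 / 4502.6 = 0.00209.

i ≈ 0.00209 ft/ft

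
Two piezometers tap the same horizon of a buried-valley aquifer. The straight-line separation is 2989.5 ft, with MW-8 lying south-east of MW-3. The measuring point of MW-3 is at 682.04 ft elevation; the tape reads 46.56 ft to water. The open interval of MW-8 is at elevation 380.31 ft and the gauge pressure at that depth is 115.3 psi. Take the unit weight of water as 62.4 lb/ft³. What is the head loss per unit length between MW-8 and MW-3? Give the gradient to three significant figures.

Total head at MW-3: h = 682.04 − 46.56 = 635.48 ft.
Pressure head at MW-8: ψ = 144·P/γ = 144 × 115.3 / 62.4 = 266.08 ft.
Total head at MW-8: h = z + ψ = 380.31 + 266.08 = 646.39 ft.
Head difference: h(MW-3) − h(MW-8) = 635.48 − 646.39 = -10.91 ft.
Hydraulic gradient: i = |Δh| / L = 10.91 / 2989.5 = 0.00365.

i ≈ 0.00365 ft/ft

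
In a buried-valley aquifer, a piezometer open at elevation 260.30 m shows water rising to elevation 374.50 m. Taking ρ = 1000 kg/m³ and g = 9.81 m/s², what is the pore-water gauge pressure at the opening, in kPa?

P ≈ 1120 kPa

Pressure head ψ = h − z = 374.50 − 260.30 = 114.20 m.
P = ρgψ = 1000 × 9.81 × 114.20 = 1120302 Pa ≈ 1120 kPa.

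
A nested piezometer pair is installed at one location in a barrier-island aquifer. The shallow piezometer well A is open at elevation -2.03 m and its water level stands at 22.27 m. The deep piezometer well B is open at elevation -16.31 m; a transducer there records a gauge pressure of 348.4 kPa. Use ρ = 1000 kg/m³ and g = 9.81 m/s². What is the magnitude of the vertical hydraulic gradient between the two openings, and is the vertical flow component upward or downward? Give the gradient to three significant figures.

Total head at well A: h = 22.27 m (water level in the standpipe).
Pressure head at well B: ψ = P/(ρg) = 348.4×1000 / (1000 × 9.81) = 35.51 m.
Total head at well B: h = z + ψ = -16.31 + 35.51 = 19.20 m.
Δh = h(well A) − h(well B) = 22.27 − 19.20 = 3.07 m.
Vertical separation Δz = -2.03 − (-16.31) = 14.28 m.
|i_v| = |Δh| / Δz = 3.07 / 14.28 = 0.215.
Head is higher in the shallow piezometer, so vertical flow is downward (recharge condition).

|i_v| ≈ 0.215; vertical flow is downward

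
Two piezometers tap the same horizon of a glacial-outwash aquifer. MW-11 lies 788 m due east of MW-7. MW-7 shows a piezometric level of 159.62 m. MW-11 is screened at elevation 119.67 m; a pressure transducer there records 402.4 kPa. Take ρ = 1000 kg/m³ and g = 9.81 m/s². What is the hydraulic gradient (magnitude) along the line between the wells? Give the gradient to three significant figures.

i ≈ 0.00136

Total head at MW-7: h = 159.62 m (water level in the piezometer is the total head).
Pressure head at MW-11: ψ = P/(ρg) = 402.4×1000 / (1000 × 9.81) = 41.02 m.
Total head at MW-11: h = z + ψ = 119.67 + 41.02 = 160.69 m.
Head difference: h(MW-7) − h(MW-11) = 159.62 − 160.69 = -1.07 m.
Hydraulic gradient: i = |Δh| / L = 1.07 / 788 = 0.00136.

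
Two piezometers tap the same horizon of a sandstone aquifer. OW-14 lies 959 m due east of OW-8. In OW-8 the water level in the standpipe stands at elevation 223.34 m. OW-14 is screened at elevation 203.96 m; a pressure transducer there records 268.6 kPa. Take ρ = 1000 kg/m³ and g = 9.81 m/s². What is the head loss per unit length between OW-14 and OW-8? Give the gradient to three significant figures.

Total head at OW-8: h = 223.34 m (water level in the piezometer is the total head).
Pressure head at OW-14: ψ = P/(ρg) = 268.6×1000 / (1000 × 9.81) = 27.38 m.
Total head at OW-14: h = z + ψ = 203.96 + 27.38 = 231.34 m.
Head difference: h(OW-8) − h(OW-14) = 223.34 − 231.34 = -8.00 m.
Hydraulic gradient: i = |Δh| / L = 8.00 / 959 = 0.00834.

i ≈ 0.00834 m/m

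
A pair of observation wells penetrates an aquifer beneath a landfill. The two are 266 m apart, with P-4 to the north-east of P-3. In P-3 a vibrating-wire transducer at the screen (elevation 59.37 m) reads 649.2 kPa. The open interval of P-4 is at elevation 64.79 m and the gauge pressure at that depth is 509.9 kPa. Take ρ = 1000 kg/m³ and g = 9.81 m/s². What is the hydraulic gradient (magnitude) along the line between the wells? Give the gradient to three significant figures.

i ≈ 0.0330

Pressure head at P-3: ψ = P/(ρg) = 649.2×1000 / (1000 × 9.81) = 66.18 m.
Total head at P-3: h = z + ψ = 59.37 + 66.18 = 125.55 m.
Pressure head at P-4: ψ = P/(ρg) = 509.9×1000 / (1000 × 9.81) = 51.98 m.
Total head at P-4: h = z + ψ = 64.79 + 51.98 = 116.77 m.
Head difference: h(P-3) − h(P-4) = 125.55 − 116.77 = 8.78 m.
Hydraulic gradient: i = |Δh| / L = 8.78 / 266 = 0.0330.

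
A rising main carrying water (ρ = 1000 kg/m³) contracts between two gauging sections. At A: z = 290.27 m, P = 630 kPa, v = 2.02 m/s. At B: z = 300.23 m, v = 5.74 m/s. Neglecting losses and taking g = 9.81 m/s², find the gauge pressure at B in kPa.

Pressure head at A: ψ₁ = P₁/(ρg) = 630×1000 / (1000 × 9.81) = 64.22 m.
Velocity heads: v₁²/2g = 2.02²/19.62 = 0.208 m; v₂²/2g = 5.74²/19.62 = 1.679 m.
Total head H = z₁ + ψ₁ + v₁²/2g = 290.27 + 64.22 + 0.208 = 354.70 m.
ψ₂ = H − z₂ − v₂²/2g = 354.70 − 300.23 − 1.679 = 52.79 m.
P₂ = ρgψ₂ = 1000 × 9.81 × 52.79 ≈ 518 kPa.

P₂ ≈ 518 kPa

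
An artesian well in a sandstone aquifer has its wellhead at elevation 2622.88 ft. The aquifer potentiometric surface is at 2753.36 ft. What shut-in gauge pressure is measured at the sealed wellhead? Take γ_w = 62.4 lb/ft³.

P ≈ 56.5 psi

Head above the cap: Δh = 2753.36 − 2622.88 = 130.48 ft.
P = γΔh/144 = 62.4 × 130.48 / 144 = 56.5 psi.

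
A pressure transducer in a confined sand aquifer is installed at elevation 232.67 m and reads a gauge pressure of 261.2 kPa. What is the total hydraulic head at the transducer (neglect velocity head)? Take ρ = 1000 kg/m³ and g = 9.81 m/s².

h ≈ 259.30 m

ψ = P/(ρg) = 261.2×1000 / (1000 × 9.81) = 26.63 m.
h = z + ψ = 232.67 + 26.63 = 259.30 m.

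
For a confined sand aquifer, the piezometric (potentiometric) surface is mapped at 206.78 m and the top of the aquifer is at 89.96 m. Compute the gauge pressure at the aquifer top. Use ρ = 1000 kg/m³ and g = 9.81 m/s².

P ≈ 1150 kPa

Pressure head at the aquifer top: ψ = h − z = 206.78 − 89.96 = 116.82 m.
P = ρgψ = 1000 × 9.81 × 116.82 = 1146004 Pa ≈ 1150 kPa.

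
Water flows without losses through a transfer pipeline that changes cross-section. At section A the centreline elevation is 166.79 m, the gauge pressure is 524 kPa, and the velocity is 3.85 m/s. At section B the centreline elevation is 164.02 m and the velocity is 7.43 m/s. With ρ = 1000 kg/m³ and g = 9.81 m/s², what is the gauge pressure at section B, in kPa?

Pressure head at A: ψ₁ = P₁/(ρg) = 524×1000 / (1000 × 9.81) = 53.41 m.
Velocity heads: v₁²/2g = 3.85²/19.62 = 0.755 m; v₂²/2g = 7.43²/19.62 = 2.814 m.
Total head H = z₁ + ψ₁ + v₁²/2g = 166.79 + 53.41 + 0.755 = 220.95 m.
ψ₂ = H − z₂ − v₂²/2g = 220.95 − 164.02 − 2.814 = 54.12 m.
P₂ = ρgψ₂ = 1000 × 9.81 × 54.12 ≈ 531 kPa.

P₂ ≈ 531 kPa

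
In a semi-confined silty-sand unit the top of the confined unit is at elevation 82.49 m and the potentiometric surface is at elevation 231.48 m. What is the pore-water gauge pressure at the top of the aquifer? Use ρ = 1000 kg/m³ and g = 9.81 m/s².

P ≈ 1460 kPa

Pressure head at the aquifer top: ψ = h − z = 231.48 − 82.49 = 148.99 m.
P = ρgψ = 1000 × 9.81 × 148.99 = 1461592 Pa ≈ 1460 kPa.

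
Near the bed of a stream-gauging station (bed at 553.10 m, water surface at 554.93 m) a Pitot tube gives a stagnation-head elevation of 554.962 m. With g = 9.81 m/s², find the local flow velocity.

v ≈ 0.792 m/s

Near the bed, under hydrostatic conditions, the piezometric head (z + ψ) equals the free-surface elevation, 554.93 m.
Velocity head = total − piezometric = 554.962 − 554.93 = 0.032 m.
v = √(2g·h_v) = √(2 × 9.81 × 0.032) = 0.792 m/s.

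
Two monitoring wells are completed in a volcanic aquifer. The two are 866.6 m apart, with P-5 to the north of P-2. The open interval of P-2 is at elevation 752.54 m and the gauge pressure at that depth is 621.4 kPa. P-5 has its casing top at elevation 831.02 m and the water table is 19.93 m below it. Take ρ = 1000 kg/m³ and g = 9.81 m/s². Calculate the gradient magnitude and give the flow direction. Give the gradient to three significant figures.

Pressure head at P-2: ψ = P/(ρg) = 621.4×1000 / (1000 × 9.81) = 63.34 m.
Total head at P-2: h = z + ψ = 752.54 + 63.34 = 815.88 m.
Total head at P-5: h = 831.02 − 19.93 = 811.09 m.
Head difference: h(P-2) − h(P-5) = 815.88 − 811.09 = 4.79 m.
Hydraulic gradient: i = |Δh| / L = 4.79 / 866.6 = 0.00553.
Flow is from higher to lower head: from P-2 toward P-5, i.e. toward the north.

i ≈ 0.00553; groundwater flows toward the north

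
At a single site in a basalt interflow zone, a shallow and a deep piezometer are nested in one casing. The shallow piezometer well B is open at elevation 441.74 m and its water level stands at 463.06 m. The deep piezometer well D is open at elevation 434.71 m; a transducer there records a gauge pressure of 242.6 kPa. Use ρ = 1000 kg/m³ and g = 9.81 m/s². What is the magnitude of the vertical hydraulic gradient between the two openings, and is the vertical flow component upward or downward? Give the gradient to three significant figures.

Total head at well B: h = 463.06 m (water level in the standpipe).
Pressure head at well D: ψ = P/(ρg) = 242.6×1000 / (1000 × 9.81) = 24.73 m.
Total head at well D: h = z + ψ = 434.71 + 24.73 = 459.44 m.
Δh = h(well B) − h(well D) = 463.06 − 459.44 = 3.62 m.
Vertical separation Δz = 441.74 − 434.71 = 7.03 m.
|i_v| = |Δh| / Δz = 3.62 / 7.03 = 0.515.
Head is higher in the shallow piezometer, so vertical flow is downward (recharge condition).

|i_v| ≈ 0.515; vertical flow is downward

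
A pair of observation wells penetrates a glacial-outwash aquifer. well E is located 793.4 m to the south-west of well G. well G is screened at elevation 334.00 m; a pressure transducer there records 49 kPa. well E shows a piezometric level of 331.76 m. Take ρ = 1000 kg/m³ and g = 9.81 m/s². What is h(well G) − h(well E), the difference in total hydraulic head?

Pressure head at well G: ψ = P/(ρg) = 49×1000 / (1000 × 9.81) = 4.99 m.
Total head at well G: h = z + ψ = 334.00 + 4.99 = 338.99 m.
Total head at well E: h = 331.76 m (water level in the piezometer is the total head).
Head difference: h(well G) − h(well E) = 338.99 − 331.76 = 7.23 m.

Δh ≈ 7.23 m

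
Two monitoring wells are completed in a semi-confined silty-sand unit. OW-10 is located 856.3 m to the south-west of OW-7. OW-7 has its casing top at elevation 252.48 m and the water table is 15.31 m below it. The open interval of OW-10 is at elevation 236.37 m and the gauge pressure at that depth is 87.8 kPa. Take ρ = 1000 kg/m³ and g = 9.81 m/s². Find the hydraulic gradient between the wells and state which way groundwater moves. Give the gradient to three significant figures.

Total head at OW-7: h = 252.48 − 15.31 = 237.17 m.
Pressure head at OW-10: ψ = P/(ρg) = 87.8×1000 / (1000 × 9.81) = 8.95 m.
Total head at OW-10: h = z + ψ = 236.37 + 8.95 = 245.32 m.
Head difference: h(OW-7) − h(OW-10) = 237.17 − 245.32 = -8.15 m.
Hydraulic gradient: i = |Δh| / L = 8.15 / 856.3 = 0.00952.
Flow is from higher to lower head: from OW-10 toward OW-7, i.e. toward the north-east.

i ≈ 0.00952; groundwater flows toward the north-east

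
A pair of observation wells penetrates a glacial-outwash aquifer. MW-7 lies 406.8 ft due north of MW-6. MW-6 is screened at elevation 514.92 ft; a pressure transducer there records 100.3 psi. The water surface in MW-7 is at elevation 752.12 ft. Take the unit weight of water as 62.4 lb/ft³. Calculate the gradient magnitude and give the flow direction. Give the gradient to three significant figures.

i ≈ 0.0141; groundwater flows toward the south

Pressure head at MW-6: ψ = 144·P/γ = 144 × 100.3 / 62.4 = 231.46 ft.
Total head at MW-6: h = z + ψ = 514.92 + 231.46 = 746.38 ft.
Total head at MW-7: h = 752.12 ft (water level in the piezometer is the total head).
Head difference: h(MW-6) − h(MW-7) = 746.38 − 752.12 = -5.74 ft.
Hydraulic gradient: i = |Δh| / L = 5.74 / 406.8 = 0.0141.
Flow is from higher to lower head: from MW-7 toward MW-6, i.e. toward the south.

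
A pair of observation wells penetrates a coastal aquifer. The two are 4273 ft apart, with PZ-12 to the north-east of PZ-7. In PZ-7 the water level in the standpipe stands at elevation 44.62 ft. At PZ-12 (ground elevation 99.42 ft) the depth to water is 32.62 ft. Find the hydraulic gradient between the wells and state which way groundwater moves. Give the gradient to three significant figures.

Total head at PZ-7: h = 44.62 ft (water level in the piezometer is the total head).
Total head at PZ-12: h = 99.42 − 32.62 = 66.80 ft.
Head difference: h(PZ-7) − h(PZ-12) = 44.62 − 66.80 = -22.18 ft.
Hydraulic gradient: i = |Δh| / L = 22.18 / 4273 = 0.00519.
Flow is from higher to lower head: from PZ-12 toward PZ-7, i.e. toward the south-west.

i ≈ 0.00519; groundwater flows toward the south-west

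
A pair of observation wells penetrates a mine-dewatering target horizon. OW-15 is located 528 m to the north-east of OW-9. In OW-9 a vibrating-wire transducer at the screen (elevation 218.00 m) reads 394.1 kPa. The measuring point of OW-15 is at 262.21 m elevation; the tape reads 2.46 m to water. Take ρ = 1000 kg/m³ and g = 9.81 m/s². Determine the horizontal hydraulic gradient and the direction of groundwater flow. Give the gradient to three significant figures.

Pressure head at OW-9: ψ = P/(ρg) = 394.1×1000 / (1000 × 9.81) = 40.17 m.
Total head at OW-9: h = z + ψ = 218.00 + 40.17 = 258.17 m.
Total head at OW-15: h = 262.21 − 2.46 = 259.75 m.
Head difference: h(OW-9) − h(OW-15) = 258.17 − 259.75 = -1.58 m.
Hydraulic gradient: i = |Δh| / L = 1.58 / 528 = 0.00299.
Flow is from higher to lower head: from OW-15 toward OW-9, i.e. toward the south-west.

i ≈ 0.00299; groundwater flows toward the south-west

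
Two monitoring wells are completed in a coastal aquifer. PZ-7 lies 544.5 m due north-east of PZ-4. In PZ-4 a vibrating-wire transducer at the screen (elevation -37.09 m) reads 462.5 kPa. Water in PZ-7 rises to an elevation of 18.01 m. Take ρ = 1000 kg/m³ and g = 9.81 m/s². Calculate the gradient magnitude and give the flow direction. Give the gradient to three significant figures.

Pressure head at PZ-4: ψ = P/(ρg) = 462.5×1000 / (1000 × 9.81) = 47.15 m.
Total head at PZ-4: h = z + ψ = -37.09 + 47.15 = 10.06 m.
Total head at PZ-7: h = 18.01 m (water level in the piezometer is the total head).
Head difference: h(PZ-4) − h(PZ-7) = 10.06 − 18.01 = -7.95 m.
Hydraulic gradient: i = |Δh| / L = 7.95 / 544.5 = 0.0146.
Flow is from higher to lower head: from PZ-7 toward PZ-4, i.e. toward the south-west.

i ≈ 0.0146; groundwater flows toward the south-west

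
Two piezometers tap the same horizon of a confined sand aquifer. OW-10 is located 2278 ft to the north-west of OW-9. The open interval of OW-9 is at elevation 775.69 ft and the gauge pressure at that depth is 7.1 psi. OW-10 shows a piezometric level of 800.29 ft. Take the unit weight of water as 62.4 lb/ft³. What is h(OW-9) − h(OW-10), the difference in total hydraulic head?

Pressure head at OW-9: ψ = 144·P/γ = 144 × 7.1 / 62.4 = 16.38 ft.
Total head at OW-9: h = z + ψ = 775.69 + 16.38 = 792.07 ft.
Total head at OW-10: h = 800.29 ft (water level in the piezometer is the total head).
Head difference: h(OW-9) − h(OW-10) = 792.07 − 800.29 = -8.22 ft.

Δh ≈ -8.22 ft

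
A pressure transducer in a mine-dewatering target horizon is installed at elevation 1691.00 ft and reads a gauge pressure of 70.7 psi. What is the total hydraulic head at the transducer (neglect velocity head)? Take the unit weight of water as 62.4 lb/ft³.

ψ = 144·P/γ = 144 × 70.7 / 62.4 = 163.15 ft.
h = z + ψ = 1691.00 + 163.15 = 1854.15 ft.

h ≈ 1854.15 ft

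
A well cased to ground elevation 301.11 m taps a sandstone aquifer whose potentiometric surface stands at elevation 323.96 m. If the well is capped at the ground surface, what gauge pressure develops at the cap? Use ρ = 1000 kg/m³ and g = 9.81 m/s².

Head above the cap: Δh = 323.96 − 301.11 = 22.85 m.
P = ρgΔh = 1000 × 9.81 × 22.85 = 224158 Pa ≈ 224 kPa.

P ≈ 224 kPa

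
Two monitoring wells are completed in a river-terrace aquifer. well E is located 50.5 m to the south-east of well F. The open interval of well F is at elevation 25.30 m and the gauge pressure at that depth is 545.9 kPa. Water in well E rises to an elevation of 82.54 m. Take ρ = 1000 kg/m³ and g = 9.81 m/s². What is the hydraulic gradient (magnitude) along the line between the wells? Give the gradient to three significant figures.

Pressure head at well F: ψ = P/(ρg) = 545.9×1000 / (1000 × 9.81) = 55.65 m.
Total head at well F: h = z + ψ = 25.30 + 55.65 = 80.95 m.
Total head at well E: h = 82.54 m (water level in the piezometer is the total head).
Head difference: h(well F) − h(well E) = 80.95 − 82.54 = -1.59 m.
Hydraulic gradient: i = |Δh| / L = 1.59 / 50.5 = 0.0315.

i ≈ 0.0315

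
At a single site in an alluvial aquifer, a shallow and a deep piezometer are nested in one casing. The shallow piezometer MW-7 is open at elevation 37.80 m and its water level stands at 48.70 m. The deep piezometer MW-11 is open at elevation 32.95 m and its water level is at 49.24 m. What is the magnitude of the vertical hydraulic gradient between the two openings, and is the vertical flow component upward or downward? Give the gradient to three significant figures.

Total head at MW-7: h = 48.70 m (water level in the standpipe).
Total head at MW-11: h = 49.24 m.
Δh = h(MW-7) − h(MW-11) = 48.70 − 49.24 = -0.54 m.
Vertical separation Δz = 37.80 − 32.95 = 4.85 m.
|i_v| = |Δh| / Δz = 0.54 / 4.85 = 0.111.
Head is higher in the deep piezometer, so vertical flow is upward (discharge condition).

|i_v| ≈ 0.111; vertical flow is upward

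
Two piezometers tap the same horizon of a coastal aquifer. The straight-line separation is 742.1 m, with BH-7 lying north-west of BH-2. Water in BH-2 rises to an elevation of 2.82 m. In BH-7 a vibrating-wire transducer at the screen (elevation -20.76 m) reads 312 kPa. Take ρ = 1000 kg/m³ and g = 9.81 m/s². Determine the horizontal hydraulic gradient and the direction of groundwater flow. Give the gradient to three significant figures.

Total head at BH-2: h = 2.82 m (water level in the piezometer is the total head).
Pressure head at BH-7: ψ = P/(ρg) = 312×1000 / (1000 × 9.81) = 31.80 m.
Total head at BH-7: h = z + ψ = -20.76 + 31.80 = 11.04 m.
Head difference: h(BH-2) − h(BH-7) = 2.82 − 11.04 = -8.22 m.
Hydraulic gradient: i = |Δh| / L = 8.22 / 742.1 = 0.0111.
Flow is from higher to lower head: from BH-7 toward BH-2, i.e. toward the south-east.

i ≈ 0.0111; groundwater flows toward the south-east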